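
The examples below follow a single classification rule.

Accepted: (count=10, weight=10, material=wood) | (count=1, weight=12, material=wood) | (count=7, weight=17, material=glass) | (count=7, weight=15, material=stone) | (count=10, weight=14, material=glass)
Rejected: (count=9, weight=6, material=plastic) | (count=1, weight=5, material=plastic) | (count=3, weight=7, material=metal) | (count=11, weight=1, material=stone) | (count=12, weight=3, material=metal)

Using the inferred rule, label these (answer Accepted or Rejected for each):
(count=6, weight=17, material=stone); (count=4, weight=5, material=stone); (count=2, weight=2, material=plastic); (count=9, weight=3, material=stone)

'Accepted' ⟺ weight ≥ 10.
Accepted: (count=6, weight=17, material=stone), since weight = 17.
Rejected: (count=4, weight=5, material=stone), since weight = 5.
Rejected: (count=2, weight=2, material=plastic), since weight = 2.
Rejected: (count=9, weight=3, material=stone), since weight = 3.

Accepted, Rejected, Rejected, Rejected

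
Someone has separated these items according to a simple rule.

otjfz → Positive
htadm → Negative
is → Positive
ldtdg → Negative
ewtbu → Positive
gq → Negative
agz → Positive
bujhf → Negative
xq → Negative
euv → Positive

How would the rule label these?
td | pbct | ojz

Looking at the examples, the only property every 'Positive' case has and every 'Negative' case lacks is: starts with a vowel.
td — starts with 't', hence Negative. pbct — starts with 'p', hence Negative. ojz — starts with 'o', hence Positive.

Negative, Negative, Positive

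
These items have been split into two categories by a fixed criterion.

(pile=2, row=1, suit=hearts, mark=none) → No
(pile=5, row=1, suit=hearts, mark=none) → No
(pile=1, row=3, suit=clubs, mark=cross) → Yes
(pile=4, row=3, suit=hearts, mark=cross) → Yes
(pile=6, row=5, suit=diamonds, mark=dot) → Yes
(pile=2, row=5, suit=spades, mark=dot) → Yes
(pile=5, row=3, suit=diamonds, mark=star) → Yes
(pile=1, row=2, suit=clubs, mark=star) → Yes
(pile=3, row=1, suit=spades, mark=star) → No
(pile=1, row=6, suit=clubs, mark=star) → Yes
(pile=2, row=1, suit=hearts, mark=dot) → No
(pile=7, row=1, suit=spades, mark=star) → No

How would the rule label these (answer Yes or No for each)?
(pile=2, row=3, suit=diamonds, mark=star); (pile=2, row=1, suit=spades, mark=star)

Yes, No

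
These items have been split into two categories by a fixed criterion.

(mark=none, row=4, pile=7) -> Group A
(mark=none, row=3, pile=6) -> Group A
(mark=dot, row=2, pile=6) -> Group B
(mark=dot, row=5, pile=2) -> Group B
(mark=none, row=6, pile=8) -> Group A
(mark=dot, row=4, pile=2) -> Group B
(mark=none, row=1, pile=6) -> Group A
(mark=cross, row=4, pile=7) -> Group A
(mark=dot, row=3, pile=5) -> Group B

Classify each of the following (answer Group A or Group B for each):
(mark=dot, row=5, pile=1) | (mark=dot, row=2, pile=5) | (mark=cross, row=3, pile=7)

The distinguishing property — mark is not dot — holds for all the 'Group A' cases and none of the 'Group B' cases.
(mark=dot, row=5, pile=1): mark is dot — lacks this property, so Group B.
(mark=dot, row=2, pile=5): mark is dot — lacks this property, so Group B.
(mark=cross, row=3, pile=7): mark is cross — has this property, so Group A.

Group B, Group B, Group A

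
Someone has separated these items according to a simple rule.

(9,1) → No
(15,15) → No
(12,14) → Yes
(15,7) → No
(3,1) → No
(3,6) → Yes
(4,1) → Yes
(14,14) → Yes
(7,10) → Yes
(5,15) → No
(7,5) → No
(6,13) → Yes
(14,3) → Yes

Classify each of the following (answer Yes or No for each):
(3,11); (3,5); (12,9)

No, No, Yes

The common property of the 'Yes' items is: product is even. No 'No' item has it.
(3,11): No (3·11 = 33). (3,5): No (3·5 = 15). (12,9): Yes (12·9 = 108).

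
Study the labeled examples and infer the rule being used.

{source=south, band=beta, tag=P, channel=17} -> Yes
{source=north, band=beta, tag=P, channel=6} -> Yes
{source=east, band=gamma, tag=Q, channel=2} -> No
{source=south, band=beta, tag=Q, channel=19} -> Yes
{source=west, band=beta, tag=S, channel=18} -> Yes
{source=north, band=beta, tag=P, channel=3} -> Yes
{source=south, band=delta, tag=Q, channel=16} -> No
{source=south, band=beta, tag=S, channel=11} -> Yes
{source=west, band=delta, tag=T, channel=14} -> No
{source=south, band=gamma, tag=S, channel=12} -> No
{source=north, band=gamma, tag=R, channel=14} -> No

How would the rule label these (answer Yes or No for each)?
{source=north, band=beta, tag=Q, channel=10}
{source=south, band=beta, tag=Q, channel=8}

Yes, Yes

A rule that fits every label: band is beta — true of each 'Yes' example, false of each 'No' one.
{source=north, band=beta, tag=Q, channel=10} — band is beta, hence Yes. {source=south, band=beta, tag=Q, channel=8} — band is beta, hence Yes.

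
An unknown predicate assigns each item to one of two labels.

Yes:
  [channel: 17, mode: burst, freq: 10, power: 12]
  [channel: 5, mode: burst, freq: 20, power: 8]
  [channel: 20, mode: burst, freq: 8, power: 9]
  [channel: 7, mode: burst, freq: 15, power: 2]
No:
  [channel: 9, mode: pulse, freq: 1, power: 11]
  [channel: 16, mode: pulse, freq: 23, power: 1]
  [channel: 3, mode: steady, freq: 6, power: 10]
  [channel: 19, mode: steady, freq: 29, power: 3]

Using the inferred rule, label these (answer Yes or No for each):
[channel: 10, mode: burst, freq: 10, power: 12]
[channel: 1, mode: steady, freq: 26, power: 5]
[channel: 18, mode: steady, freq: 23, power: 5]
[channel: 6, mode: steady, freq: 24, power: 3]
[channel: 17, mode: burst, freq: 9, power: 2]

Yes, No, No, No, Yes

Rule: mode is burst. This holds for each 'Yes' example and fails for each 'No' one.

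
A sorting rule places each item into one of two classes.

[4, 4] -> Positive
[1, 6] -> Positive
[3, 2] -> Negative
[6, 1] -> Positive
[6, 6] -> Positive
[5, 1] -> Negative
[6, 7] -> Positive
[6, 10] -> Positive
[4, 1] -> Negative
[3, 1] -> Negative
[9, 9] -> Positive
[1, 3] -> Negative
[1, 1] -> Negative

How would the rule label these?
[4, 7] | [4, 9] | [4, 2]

Rule: sum ≥ 7. This holds for each 'Positive' example and fails for each 'Negative' one.
[4, 7] → 4+7 = 11 → Positive.
[4, 9] → 4+9 = 13 → Positive.
[4, 2] → 4+2 = 6 → Negative.

Positive, Positive, Negative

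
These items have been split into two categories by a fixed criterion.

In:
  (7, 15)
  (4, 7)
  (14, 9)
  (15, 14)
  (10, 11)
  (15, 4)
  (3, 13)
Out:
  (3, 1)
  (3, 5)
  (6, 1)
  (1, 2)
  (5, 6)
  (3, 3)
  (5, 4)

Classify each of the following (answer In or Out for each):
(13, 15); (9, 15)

All 'In' examples share one property — max ≥ 7 — and every 'Out' example lacks it.

In, In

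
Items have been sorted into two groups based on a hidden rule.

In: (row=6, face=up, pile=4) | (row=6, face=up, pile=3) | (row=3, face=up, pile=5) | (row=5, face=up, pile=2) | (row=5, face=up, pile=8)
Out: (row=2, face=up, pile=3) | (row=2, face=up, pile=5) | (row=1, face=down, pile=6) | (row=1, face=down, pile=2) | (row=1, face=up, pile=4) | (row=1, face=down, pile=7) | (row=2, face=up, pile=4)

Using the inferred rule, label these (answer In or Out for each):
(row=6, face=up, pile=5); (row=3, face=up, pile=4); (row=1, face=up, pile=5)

In, In, Out

All 'In' examples share one property — row ≥ 3 — and every 'Out' example lacks it.
(row=6, face=up, pile=5): row = 6, passes → In. (row=3, face=up, pile=4): row = 3, passes → In. (row=1, face=up, pile=5): row = 1, does not pass → Out.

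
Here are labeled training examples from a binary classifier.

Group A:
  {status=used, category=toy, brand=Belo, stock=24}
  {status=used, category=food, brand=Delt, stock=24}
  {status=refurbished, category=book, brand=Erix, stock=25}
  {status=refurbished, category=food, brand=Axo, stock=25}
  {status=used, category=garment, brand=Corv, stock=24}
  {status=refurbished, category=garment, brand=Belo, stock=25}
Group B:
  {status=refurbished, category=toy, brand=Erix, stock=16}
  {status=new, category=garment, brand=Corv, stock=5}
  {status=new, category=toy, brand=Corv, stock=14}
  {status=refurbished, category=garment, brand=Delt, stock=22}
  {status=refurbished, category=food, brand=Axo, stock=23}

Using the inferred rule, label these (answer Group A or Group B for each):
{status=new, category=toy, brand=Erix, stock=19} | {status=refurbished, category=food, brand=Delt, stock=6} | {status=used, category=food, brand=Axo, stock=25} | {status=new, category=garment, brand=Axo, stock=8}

Group B, Group B, Group A, Group B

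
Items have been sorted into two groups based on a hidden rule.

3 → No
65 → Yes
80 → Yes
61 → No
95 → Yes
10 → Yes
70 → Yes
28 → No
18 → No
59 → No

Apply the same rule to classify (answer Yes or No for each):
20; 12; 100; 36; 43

'Yes' ⟺ multiple of 5.
20: Yes (20 = 5·4). 12: No (12 = 5·2 + 2). 100: Yes (100 = 5·20). 36: No (36 = 5·7 + 1). 43: No (43 = 5·8 + 3).

Yes, No, Yes, No, No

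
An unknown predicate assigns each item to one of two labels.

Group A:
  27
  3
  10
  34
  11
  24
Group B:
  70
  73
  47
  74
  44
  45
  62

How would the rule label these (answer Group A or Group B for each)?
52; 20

Every 'Group A' example satisfies: at most 34. None of the 'Group B' examples do.

Group B, Group A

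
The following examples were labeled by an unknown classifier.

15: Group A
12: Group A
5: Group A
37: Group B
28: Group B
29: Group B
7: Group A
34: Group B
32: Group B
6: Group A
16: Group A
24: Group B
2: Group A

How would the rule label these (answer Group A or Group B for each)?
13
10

A rule that fits every label: at most 16 — true of each 'Group A' example, false of each 'Group B' one.

Group A, Group A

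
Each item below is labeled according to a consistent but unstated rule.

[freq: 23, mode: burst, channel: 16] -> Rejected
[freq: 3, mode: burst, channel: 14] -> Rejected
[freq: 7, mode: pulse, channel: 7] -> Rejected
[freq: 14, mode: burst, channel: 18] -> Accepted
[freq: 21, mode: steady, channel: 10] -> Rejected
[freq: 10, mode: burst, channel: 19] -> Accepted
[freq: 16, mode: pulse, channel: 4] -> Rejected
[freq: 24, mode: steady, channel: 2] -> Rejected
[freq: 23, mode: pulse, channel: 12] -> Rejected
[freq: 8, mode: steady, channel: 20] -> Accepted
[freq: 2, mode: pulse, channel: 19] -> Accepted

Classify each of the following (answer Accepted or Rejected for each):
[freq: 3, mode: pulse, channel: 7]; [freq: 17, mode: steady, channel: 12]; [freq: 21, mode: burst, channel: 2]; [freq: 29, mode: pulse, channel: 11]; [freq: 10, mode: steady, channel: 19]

Rejected, Rejected, Rejected, Rejected, Accepted

All 'Accepted' examples share one property — channel ≥ 18 — and every 'Rejected' example lacks it.
[freq: 3, mode: pulse, channel: 7] → channel = 7 → Rejected. [freq: 17, mode: steady, channel: 12] → channel = 12 → Rejected. [freq: 21, mode: burst, channel: 2] → channel = 2 → Rejected. [freq: 29, mode: pulse, channel: 11] → channel = 11 → Rejected. [freq: 10, mode: steady, channel: 19] → channel = 19 → Accepted.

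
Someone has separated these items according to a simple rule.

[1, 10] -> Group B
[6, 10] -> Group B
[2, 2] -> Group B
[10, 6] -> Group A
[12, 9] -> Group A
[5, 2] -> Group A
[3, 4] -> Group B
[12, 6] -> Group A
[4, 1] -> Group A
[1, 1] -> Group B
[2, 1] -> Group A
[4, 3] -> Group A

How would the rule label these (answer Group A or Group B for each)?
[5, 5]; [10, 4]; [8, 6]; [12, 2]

Every 'Group A' example satisfies: first > second. None of the 'Group B' examples do.

Group B, Group A, Group A, Group A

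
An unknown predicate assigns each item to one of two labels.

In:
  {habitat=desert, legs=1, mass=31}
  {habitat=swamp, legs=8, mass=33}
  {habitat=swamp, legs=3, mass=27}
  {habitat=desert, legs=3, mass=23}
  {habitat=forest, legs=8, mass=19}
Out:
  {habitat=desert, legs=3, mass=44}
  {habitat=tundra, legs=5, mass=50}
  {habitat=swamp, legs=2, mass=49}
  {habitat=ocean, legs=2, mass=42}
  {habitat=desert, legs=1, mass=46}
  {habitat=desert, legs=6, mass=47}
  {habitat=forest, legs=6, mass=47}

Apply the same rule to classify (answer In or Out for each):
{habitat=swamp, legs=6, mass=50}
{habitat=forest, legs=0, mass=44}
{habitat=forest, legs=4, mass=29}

Rule: mass ≤ 33. This holds for each 'In' example and fails for each 'Out' one.
{habitat=swamp, legs=6, mass=50}: Out (mass = 50).
{habitat=forest, legs=0, mass=44}: Out (mass = 44).
{habitat=forest, legs=4, mass=29}: In (mass = 29).

Out, Out, In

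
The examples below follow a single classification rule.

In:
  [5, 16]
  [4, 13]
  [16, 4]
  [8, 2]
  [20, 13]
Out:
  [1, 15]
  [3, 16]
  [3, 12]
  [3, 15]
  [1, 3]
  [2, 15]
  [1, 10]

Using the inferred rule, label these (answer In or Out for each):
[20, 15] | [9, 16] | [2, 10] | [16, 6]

The pattern is that an item is 'In' exactly when: first ≥ 4.
[20, 15] → first 20 → In. [9, 16] → first 9 → In. [2, 10] → first 2 → Out. [16, 6] → first 16 → In.

In, In, Out, In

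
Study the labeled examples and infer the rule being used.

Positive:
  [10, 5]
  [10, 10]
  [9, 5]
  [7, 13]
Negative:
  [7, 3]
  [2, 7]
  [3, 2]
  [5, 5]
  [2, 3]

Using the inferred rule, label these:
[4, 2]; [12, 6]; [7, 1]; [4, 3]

Negative, Positive, Negative, Negative

Every 'Positive' example satisfies: sum ≥ 14. None of the 'Negative' examples do.
[4, 2]: Negative (4+2 = 6).
[12, 6]: Positive (12+6 = 18).
[7, 1]: Negative (7+1 = 8).
[4, 3]: Negative (4+3 = 7).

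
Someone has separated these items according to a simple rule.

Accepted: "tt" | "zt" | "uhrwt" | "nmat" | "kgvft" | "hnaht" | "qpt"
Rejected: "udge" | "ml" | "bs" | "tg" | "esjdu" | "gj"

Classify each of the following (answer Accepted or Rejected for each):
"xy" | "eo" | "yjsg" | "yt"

Rejected, Rejected, Rejected, Accepted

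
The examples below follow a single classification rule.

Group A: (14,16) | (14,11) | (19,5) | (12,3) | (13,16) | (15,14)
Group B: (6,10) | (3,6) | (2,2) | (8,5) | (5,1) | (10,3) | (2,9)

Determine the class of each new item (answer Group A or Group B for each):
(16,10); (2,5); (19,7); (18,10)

Group A, Group B, Group A, Group A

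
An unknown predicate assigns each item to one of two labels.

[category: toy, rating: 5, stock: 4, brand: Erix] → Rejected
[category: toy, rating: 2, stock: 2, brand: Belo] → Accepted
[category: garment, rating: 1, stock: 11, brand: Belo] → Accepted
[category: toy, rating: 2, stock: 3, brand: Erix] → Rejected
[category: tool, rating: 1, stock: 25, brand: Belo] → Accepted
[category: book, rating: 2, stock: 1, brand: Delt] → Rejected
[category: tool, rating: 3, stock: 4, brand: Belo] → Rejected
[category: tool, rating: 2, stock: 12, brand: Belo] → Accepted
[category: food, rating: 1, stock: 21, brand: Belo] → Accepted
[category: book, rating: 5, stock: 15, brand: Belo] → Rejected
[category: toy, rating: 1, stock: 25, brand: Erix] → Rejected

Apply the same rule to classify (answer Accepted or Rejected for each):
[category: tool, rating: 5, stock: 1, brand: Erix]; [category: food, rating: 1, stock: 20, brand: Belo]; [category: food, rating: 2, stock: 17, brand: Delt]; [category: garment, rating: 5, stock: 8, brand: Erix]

Rejected, Accepted, Rejected, Rejected

The distinguishing property — brand is Belo AND rating ≤ 2 — holds for all the 'Accepted' cases and none of the 'Rejected' cases.
[category: tool, rating: 5, stock: 1, brand: Erix] → brand is Erix, rating = 5 → Rejected.
[category: food, rating: 1, stock: 20, brand: Belo] → brand is Belo, rating = 1 → Accepted.
[category: food, rating: 2, stock: 17, brand: Delt] → brand is Delt, rating = 2 → Rejected.
[category: garment, rating: 5, stock: 8, brand: Erix] → brand is Erix, rating = 5 → Rejected.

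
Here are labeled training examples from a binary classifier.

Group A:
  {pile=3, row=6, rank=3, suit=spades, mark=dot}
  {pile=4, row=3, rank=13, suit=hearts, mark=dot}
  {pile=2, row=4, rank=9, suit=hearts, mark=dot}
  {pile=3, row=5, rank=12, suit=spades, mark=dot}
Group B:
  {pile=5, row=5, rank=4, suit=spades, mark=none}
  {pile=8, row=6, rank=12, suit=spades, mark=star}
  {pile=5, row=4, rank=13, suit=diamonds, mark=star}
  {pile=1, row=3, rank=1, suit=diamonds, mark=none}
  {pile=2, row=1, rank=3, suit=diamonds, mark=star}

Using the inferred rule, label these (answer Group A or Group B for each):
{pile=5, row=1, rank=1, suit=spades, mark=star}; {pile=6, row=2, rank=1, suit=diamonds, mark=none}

Every 'Group A' example satisfies: mark is dot. None of the 'Group B' examples do.

Group B, Group B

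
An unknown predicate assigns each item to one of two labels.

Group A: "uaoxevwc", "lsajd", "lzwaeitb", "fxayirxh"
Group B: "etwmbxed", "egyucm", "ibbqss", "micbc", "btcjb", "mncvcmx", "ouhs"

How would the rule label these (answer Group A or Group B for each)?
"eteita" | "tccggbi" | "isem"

Group A, Group B, Group B

The classifier is using: contains 'a'.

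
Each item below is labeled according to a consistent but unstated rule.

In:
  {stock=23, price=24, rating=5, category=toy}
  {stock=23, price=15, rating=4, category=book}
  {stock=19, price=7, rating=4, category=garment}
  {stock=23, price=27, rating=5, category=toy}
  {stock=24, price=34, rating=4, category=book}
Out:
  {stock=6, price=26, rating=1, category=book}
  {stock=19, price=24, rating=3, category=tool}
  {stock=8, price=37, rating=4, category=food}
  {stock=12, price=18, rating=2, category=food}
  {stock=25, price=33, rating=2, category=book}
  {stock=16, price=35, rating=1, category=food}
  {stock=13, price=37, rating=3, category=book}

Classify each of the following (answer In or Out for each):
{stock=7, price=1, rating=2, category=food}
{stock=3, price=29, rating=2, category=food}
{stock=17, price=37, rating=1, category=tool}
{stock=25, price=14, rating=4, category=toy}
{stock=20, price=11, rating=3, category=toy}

Out, Out, Out, In, Out

All 'In' examples share one property — rating ≥ 4 AND price ≤ 34 — and every 'Out' example lacks it.
{stock=7, price=1, rating=2, category=food} → rating = 2, price = 1 → Out. {stock=3, price=29, rating=2, category=food} → rating = 2, price = 29 → Out. {stock=17, price=37, rating=1, category=tool} → rating = 1, price = 37 → Out. {stock=25, price=14, rating=4, category=toy} → rating = 4, price = 14 → In. {stock=20, price=11, rating=3, category=toy} → rating = 3, price = 11 → Out.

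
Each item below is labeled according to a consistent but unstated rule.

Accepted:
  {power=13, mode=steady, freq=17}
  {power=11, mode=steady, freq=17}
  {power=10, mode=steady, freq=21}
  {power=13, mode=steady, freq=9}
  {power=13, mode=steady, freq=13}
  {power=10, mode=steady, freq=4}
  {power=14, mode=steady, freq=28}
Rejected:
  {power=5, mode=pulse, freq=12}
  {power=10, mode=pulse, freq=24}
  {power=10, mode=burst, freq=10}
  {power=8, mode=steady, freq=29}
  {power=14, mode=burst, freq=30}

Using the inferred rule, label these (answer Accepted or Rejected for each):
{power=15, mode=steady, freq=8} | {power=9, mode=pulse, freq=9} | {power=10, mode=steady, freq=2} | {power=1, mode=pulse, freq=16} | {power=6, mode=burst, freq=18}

One predicate separates the groups cleanly: mode is steady AND freq ≤ 28.
{power=15, mode=steady, freq=8}: Accepted (mode is steady, freq = 8).
{power=9, mode=pulse, freq=9}: Rejected (mode is pulse, freq = 9).
{power=10, mode=steady, freq=2}: Accepted (mode is steady, freq = 2).
{power=1, mode=pulse, freq=16}: Rejected (mode is pulse, freq = 16).
{power=6, mode=burst, freq=18}: Rejected (mode is burst, freq = 18).

Accepted, Rejected, Accepted, Rejected, Rejected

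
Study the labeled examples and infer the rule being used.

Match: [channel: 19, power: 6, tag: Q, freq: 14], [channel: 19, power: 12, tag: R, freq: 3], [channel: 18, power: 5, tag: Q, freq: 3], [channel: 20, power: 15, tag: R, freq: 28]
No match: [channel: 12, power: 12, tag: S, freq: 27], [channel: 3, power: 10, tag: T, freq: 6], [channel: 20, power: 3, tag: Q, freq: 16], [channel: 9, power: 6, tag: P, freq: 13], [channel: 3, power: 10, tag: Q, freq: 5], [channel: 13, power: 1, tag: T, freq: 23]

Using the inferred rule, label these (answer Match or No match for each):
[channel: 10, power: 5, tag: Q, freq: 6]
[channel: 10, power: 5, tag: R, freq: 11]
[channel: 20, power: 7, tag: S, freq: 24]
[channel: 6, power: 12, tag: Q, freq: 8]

No match, No match, Match, No match

Every 'Match' example satisfies: power ≥ 5 AND channel ≥ 13. None of the 'No match' examples do.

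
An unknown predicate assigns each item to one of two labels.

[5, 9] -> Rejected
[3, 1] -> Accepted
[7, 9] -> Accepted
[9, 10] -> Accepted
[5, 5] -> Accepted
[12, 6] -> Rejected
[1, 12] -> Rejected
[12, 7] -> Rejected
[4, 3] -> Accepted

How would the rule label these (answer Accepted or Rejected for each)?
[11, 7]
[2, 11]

Rejected, Rejected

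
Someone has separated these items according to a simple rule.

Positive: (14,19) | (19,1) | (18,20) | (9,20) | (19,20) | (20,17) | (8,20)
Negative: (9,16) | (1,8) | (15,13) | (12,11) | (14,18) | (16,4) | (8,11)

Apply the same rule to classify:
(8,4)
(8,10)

Negative, Negative

The rule appears to be: max ≥ 19.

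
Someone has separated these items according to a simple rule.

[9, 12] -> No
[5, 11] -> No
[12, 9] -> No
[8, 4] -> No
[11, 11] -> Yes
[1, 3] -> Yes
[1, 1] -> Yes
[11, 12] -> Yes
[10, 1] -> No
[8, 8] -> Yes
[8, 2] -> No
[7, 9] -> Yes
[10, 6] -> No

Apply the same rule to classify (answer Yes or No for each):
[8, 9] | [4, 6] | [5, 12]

Every 'Yes' example satisfies: |first − second| ≤ 2. None of the 'No' examples do.

Yes, Yes, No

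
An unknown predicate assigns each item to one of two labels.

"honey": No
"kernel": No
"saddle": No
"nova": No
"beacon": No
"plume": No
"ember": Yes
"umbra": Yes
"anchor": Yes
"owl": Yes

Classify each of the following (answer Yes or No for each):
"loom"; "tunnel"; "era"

A rule that fits every label: starts with a vowel — true of each 'Yes' example, false of each 'No' one.
"loom" — starts with 'l', hence No.
"tunnel" — starts with 't', hence No.
"era" — starts with 'e', hence Yes.

No, No, Yes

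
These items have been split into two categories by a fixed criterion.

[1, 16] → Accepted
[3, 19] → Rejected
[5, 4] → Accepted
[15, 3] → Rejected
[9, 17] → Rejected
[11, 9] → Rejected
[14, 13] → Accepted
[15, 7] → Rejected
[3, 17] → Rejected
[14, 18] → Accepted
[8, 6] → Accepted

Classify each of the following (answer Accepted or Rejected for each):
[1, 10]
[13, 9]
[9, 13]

One predicate separates the groups cleanly: product is even.

Accepted, Rejected, Rejected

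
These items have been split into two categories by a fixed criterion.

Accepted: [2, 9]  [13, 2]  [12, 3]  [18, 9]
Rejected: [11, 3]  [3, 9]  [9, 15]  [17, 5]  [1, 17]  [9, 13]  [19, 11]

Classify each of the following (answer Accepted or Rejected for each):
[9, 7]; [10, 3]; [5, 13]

One predicate separates the groups cleanly: sum is odd.

Rejected, Accepted, Rejected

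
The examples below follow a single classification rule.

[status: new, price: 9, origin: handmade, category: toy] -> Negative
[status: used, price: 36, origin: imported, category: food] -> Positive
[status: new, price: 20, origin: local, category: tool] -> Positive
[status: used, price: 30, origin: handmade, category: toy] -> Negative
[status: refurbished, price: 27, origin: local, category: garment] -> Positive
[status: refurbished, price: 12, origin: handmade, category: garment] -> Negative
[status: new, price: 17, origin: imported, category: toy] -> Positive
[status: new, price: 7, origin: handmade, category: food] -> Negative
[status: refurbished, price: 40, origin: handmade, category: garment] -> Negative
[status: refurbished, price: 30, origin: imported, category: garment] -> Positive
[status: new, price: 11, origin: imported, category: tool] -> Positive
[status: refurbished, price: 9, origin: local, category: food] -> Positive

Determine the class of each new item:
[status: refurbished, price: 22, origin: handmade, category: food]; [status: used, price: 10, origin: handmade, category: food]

Negative, Negative

One predicate separates the groups cleanly: origin is not handmade.
Negative: [status: refurbished, price: 22, origin: handmade, category: food], since origin is handmade. Negative: [status: used, price: 10, origin: handmade, category: food], since origin is handmade.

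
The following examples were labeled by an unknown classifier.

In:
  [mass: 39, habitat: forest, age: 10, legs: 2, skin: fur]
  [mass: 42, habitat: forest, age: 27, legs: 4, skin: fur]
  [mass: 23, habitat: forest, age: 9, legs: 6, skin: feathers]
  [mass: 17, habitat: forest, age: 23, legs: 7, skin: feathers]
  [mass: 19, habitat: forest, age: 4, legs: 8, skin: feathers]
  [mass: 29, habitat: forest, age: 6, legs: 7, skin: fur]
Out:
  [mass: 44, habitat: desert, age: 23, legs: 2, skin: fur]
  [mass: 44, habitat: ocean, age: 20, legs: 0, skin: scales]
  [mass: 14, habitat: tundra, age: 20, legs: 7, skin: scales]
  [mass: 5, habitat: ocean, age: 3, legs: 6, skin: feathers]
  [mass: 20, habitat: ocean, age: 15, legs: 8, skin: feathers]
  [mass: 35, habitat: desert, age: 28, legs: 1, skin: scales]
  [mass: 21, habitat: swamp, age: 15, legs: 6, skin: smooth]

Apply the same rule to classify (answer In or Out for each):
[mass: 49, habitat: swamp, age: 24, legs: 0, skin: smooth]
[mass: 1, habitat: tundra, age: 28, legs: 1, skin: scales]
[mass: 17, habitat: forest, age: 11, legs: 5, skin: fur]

Out, Out, In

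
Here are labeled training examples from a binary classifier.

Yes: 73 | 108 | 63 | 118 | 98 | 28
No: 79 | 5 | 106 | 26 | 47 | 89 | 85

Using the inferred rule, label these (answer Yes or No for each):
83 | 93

Rule: ≡ 3 (mod 5). This holds for each 'Yes' example and fails for each 'No' one.
83 — 83 mod 5 = 3, hence Yes. 93 — 93 mod 5 = 3, hence Yes.

Yes, Yes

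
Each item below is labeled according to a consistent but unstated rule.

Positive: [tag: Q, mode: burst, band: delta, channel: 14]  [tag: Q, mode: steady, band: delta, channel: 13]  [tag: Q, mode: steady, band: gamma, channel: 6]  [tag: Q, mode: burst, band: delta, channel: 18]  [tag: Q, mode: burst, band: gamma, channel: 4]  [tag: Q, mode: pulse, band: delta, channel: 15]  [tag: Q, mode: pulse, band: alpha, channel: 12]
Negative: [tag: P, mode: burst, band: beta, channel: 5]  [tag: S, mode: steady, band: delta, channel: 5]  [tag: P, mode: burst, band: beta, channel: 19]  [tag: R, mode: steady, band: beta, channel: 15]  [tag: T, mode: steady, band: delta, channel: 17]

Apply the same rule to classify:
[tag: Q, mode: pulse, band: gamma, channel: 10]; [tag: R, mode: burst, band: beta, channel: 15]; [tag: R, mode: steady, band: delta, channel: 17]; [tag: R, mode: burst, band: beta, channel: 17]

Positive, Negative, Negative, Negative

All 'Positive' examples share one property — tag is Q — and every 'Negative' example lacks it.
[tag: Q, mode: pulse, band: gamma, channel: 10]: Positive (tag is Q). [tag: R, mode: burst, band: beta, channel: 15]: Negative (tag is R). [tag: R, mode: steady, band: delta, channel: 17]: Negative (tag is R). [tag: R, mode: burst, band: beta, channel: 17]: Negative (tag is R).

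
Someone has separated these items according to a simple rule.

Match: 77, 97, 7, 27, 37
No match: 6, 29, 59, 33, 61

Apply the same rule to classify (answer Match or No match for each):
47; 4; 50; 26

All 'Match' examples share one property — ends in digit 7 — and every 'No match' example lacks it.
47: last digit 7, satisfies this → Match. 4: last digit 4, lacks this property → No match. 50: last digit 0, lacks this property → No match. 26: last digit 6, lacks this property → No match.

Match, No match, No match, No match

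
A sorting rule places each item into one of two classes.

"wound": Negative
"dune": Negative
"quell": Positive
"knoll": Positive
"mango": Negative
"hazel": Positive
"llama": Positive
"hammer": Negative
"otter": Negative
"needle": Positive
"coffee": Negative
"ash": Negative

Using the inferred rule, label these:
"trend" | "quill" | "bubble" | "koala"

Negative, Positive, Positive, Positive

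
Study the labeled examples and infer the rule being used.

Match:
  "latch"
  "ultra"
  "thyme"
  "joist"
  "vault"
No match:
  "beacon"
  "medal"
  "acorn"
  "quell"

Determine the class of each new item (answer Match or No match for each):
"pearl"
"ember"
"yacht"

No match, No match, Match

A rule that fits every label: contains 't' — true of each 'Match' example, false of each 'No match' one.
"pearl" → no 't' → No match.
"ember" → no 't' → No match.
"yacht" → has 't' → Match.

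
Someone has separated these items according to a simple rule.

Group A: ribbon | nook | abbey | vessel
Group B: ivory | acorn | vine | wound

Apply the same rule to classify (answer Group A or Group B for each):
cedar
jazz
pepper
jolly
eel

Group B, Group A, Group A, Group A, Group A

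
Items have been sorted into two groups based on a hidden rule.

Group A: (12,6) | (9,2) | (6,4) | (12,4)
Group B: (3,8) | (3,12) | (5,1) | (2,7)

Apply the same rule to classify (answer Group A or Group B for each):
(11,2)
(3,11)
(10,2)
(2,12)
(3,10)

All 'Group A' examples share one property — first ≥ 6 — and every 'Group B' example lacks it.
(11,2) → first 11 → Group A.
(3,11) → first 3 → Group B.
(10,2) → first 10 → Group A.
(2,12) → first 2 → Group B.
(3,10) → first 3 → Group B.

Group A, Group B, Group A, Group B, Group B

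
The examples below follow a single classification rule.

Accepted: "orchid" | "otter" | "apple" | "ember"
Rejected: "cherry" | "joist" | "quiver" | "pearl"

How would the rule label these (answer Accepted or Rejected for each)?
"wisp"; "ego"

'Accepted' ⟺ starts with a vowel.

Rejected, Accepted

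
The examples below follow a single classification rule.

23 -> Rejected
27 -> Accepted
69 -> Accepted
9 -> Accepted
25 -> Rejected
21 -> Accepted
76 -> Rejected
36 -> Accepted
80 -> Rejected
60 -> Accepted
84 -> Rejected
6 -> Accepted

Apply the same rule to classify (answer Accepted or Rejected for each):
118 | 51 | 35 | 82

Rejected, Accepted, Rejected, Rejected

The rule appears to be: multiple of 3 AND at most 69.
118: Rejected (118 = 3·39 + 1, 118 > 69). 51: Accepted (51 = 3·17, 51 ≤ 69). 35: Rejected (35 = 3·11 + 2, 35 ≤ 69). 82: Rejected (82 = 3·27 + 1, 82 > 69).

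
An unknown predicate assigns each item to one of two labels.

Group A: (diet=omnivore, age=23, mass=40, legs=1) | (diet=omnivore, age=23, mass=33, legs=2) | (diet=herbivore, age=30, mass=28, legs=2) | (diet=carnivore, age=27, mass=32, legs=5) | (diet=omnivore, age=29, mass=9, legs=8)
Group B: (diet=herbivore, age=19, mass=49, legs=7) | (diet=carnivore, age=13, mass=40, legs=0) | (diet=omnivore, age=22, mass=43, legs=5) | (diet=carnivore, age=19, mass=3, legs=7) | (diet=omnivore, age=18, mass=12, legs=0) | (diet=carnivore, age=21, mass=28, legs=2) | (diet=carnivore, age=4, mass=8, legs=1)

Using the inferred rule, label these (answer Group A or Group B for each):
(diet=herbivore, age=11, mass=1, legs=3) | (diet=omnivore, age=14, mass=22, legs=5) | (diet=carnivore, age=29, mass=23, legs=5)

The distinguishing property — age ≥ 23 — holds for all the 'Group A' cases and none of the 'Group B' cases.
(diet=herbivore, age=11, mass=1, legs=3) — age = 11, hence Group B. (diet=omnivore, age=14, mass=22, legs=5) — age = 14, hence Group B. (diet=carnivore, age=29, mass=23, legs=5) — age = 29, hence Group A.

Group B, Group B, Group A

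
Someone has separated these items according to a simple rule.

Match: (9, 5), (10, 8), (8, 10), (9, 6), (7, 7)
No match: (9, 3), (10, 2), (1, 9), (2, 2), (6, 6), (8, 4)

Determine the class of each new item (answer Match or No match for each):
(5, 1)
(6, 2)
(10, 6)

No match, No match, Match

The simplest hypothesis consistent with all the labels is: sum ≥ 14.
No match: (5, 1), since 5+1 = 6.
No match: (6, 2), since 6+2 = 8.
Match: (10, 6), since 10+6 = 16.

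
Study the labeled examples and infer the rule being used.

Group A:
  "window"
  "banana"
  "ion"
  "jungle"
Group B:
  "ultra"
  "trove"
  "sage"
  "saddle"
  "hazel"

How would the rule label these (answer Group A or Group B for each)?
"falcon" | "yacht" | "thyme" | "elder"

Group A, Group B, Group B, Group B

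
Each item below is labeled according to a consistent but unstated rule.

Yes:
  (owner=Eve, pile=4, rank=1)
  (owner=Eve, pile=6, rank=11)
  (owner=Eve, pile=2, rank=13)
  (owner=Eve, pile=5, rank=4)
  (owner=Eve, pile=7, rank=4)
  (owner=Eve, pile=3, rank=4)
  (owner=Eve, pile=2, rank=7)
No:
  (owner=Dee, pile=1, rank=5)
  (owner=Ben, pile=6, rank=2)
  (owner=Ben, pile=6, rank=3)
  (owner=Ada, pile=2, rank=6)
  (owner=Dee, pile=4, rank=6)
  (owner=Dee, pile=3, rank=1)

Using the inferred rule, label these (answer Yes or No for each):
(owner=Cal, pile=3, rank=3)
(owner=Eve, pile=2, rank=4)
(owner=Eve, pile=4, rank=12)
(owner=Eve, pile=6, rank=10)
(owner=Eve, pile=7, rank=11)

No, Yes, Yes, Yes, Yes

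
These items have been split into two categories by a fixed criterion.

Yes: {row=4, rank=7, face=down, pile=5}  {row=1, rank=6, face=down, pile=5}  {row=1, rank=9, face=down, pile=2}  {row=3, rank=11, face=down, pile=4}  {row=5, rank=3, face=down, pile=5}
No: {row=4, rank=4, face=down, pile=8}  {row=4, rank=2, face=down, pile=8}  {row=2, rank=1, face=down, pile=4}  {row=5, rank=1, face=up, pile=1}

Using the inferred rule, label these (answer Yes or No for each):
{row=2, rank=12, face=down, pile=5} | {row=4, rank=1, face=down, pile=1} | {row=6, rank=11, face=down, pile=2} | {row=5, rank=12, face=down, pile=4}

The pattern is that an item is 'Yes' exactly when: pile ≤ 5 AND rank ≥ 2.
{row=2, rank=12, face=down, pile=5}: pile = 5, rank = 12, matches → Yes.
{row=4, rank=1, face=down, pile=1}: pile = 1, rank = 1, lacks this property → No.
{row=6, rank=11, face=down, pile=2}: pile = 2, rank = 11, matches → Yes.
{row=5, rank=12, face=down, pile=4}: pile = 4, rank = 12, matches → Yes.

Yes, No, Yes, Yes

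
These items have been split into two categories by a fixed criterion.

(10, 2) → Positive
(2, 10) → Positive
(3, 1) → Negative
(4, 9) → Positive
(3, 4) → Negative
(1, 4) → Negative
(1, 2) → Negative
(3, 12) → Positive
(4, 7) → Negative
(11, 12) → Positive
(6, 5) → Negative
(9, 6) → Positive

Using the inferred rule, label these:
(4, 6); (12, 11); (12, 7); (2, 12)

Rule: sum ≥ 12. This holds for each 'Positive' example and fails for each 'Negative' one.
(4, 6): 4+6 = 10 — does not satisfy this, so Negative. (12, 11): 12+11 = 23 — qualifies, so Positive. (12, 7): 12+7 = 19 — qualifies, so Positive. (2, 12): 2+12 = 14 — qualifies, so Positive.

Negative, Positive, Positive, Positive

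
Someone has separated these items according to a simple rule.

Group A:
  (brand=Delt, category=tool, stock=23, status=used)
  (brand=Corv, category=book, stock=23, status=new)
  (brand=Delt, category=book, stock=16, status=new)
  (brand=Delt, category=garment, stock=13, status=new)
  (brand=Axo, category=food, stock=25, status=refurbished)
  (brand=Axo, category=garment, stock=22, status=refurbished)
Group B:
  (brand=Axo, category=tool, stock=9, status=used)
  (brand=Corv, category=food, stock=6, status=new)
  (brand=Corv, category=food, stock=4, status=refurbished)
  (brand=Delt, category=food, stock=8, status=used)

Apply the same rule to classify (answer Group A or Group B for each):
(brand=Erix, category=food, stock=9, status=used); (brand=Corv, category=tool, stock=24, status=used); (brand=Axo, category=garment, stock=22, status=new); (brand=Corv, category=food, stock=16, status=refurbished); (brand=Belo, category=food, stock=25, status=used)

Group B, Group A, Group A, Group A, Group A

The common property of the 'Group A' items is: stock ≥ 13. No 'Group B' item has it.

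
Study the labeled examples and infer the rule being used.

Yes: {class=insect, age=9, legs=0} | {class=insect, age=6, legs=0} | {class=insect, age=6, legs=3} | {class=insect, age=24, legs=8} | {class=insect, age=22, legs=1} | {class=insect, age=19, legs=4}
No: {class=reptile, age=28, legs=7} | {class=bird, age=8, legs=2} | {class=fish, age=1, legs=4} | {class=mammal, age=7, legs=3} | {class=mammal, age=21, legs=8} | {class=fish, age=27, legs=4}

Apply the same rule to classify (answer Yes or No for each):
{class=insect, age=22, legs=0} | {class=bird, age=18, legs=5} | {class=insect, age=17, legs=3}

A rule that fits every label: class is insect — true of each 'Yes' example, false of each 'No' one.
{class=insect, age=22, legs=0}: class is insect, satisfies this → Yes. {class=bird, age=18, legs=5}: class is bird, doesn't match → No. {class=insect, age=17, legs=3}: class is insect, satisfies this → Yes.

Yes, No, Yes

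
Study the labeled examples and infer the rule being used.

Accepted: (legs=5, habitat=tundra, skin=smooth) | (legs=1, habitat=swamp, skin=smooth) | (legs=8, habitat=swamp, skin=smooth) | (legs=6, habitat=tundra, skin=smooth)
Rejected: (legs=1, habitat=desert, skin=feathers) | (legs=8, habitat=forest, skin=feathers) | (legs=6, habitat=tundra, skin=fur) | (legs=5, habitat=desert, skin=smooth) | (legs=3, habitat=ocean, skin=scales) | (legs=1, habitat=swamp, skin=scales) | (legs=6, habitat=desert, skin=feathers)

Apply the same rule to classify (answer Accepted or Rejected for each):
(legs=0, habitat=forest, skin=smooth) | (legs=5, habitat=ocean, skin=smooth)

A rule that fits every label: habitat is not desert AND skin is smooth — true of each 'Accepted' example, false of each 'Rejected' one.

Accepted, Accepted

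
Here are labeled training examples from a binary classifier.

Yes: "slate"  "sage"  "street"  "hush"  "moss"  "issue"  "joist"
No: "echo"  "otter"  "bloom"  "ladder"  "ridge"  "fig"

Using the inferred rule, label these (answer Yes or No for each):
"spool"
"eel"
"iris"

Yes, No, Yes

The distinguishing property — contains 's' — holds for all the 'Yes' cases and none of the 'No' cases.
Yes: "spool", since has 's'. No: "eel", since no 's'. Yes: "iris", since has 's'.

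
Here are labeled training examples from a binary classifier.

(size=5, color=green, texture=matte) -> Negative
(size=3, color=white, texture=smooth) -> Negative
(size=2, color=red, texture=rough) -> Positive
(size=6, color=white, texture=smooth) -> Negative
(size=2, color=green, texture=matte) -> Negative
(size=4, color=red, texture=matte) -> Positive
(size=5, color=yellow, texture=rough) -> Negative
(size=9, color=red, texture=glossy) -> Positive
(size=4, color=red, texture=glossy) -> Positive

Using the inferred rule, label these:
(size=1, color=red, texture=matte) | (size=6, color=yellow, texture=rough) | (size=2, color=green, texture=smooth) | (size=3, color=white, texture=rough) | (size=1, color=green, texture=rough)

Positive, Negative, Negative, Negative, Negative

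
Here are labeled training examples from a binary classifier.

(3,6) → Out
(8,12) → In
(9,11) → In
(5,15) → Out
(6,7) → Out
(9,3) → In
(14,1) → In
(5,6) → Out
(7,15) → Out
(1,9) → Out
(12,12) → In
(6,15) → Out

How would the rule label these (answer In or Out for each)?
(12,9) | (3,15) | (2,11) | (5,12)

In, Out, Out, Out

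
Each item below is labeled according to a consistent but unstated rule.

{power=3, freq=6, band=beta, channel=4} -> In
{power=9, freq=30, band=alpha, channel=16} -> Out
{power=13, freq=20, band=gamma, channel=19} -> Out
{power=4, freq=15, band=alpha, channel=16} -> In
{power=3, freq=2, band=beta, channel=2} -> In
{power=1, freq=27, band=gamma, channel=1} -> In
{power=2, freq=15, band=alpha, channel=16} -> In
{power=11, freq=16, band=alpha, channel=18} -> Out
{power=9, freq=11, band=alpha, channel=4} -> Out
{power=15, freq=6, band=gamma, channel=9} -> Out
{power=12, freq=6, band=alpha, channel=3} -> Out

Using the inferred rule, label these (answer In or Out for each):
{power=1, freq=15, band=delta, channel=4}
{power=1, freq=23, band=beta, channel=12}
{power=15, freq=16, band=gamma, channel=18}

A rule that fits every label: power ≤ 4 — true of each 'In' example, false of each 'Out' one.
{power=1, freq=15, band=delta, channel=4} → power = 1 → In. {power=1, freq=23, band=beta, channel=12} → power = 1 → In. {power=15, freq=16, band=gamma, channel=18} → power = 15 → Out.

In, In, Out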